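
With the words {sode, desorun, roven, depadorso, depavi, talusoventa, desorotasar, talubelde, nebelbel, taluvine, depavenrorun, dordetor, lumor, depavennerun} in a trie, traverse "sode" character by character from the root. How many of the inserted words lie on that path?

1

Walk "sode" from the root; an end-of-word marker is hit whenever a stored word is a prefix of "sode".
Prefixes of the query that are stored words: "sode"
Count: 1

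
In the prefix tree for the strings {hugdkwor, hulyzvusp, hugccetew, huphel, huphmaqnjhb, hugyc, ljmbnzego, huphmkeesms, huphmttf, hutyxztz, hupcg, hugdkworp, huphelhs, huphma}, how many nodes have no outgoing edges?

A leaf is a node with no children — equivalently, the end of a word that is not a proper prefix of any other stored word.
Those words: "hugccetew", "hugdkworp", "hugyc", "hulyzvusp", "hupcg", "huphelhs", "huphmaqnjhb", "huphmkeesms", "huphmttf", "hutyxztz", "ljmbnzego"
Leaf count: 11

11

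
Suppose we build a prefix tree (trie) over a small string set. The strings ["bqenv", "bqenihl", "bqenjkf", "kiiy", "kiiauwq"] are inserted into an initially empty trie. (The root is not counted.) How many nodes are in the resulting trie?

Insert word by word; a character creates a node only if that edge doesn't already exist:
  "bqenv" → 5 new (b, q, e, n, v)
  "bqenihl" → prefix "bqen" already present; 3 new (i, h, l)
  "bqenjkf" → prefix "bqen" already present; 3 new (j, k, f)
  "kiiy" → 4 new (k, i, i, y)
  "kiiauwq" → prefix "kii" already present; 4 new (a, u, w, q)
Total nodes = 5 + 3 + 3 + 4 + 4 = 19

19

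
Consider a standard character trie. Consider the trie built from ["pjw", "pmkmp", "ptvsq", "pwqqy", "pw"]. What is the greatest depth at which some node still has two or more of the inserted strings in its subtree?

2

The deepest shared node is where two words last agree before diverging.
"pw" and "pwqqy" agree on "pw" (2 characters) before diverging; nothing deeper is shared.
Longest shared-prefix length: 2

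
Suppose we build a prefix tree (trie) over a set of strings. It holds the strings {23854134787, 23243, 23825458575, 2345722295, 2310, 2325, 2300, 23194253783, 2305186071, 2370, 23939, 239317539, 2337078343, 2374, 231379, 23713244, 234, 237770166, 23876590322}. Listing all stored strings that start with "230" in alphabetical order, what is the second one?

Words with prefix "230", in lexicographic order: "2300", "2305186071"
The 2nd is 2305186071.

2305186071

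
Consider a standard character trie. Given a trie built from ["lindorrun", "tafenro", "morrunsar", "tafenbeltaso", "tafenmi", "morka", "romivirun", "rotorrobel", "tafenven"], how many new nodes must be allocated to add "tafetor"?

Walking "tafetor" from the root, the first 4 characters ("tafe") follow existing edges; "t" is the first miss.
So 7 − 4 = 3 new nodes.

3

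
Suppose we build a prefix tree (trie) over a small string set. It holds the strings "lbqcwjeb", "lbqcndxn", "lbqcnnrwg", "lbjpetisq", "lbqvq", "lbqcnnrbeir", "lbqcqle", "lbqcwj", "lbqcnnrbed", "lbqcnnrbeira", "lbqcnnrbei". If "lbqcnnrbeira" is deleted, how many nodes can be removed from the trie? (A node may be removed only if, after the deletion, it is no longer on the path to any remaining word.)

1

After clearing the end-marker at "lbqcnnrbeira", prune upward until reaching a node still needed by another word.
The suffix "a" (1 node) is used only by "lbqcnnrbeira"; "lbqcnnrbeir" is itself a stored word, so pruning stops there.
Nodes removed: 1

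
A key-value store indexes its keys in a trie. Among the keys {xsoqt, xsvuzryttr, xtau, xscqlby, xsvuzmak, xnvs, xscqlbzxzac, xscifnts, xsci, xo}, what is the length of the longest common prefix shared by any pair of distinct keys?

The deepest shared node is where two words last agree before diverging.
e.g. "xscqlby" and "xscqlbzxzac" share the prefix "xscqlb" of length 6; no pair shares a longer one.
Longest shared-prefix length: 6

6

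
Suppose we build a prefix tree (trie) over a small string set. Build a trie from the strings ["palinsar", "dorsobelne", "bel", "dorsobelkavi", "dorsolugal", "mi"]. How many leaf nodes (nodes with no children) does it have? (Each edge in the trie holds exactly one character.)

Leaves are exactly the stored words that no other stored word extends.
Those words: "bel", "dorsobelkavi", "dorsobelne", "dorsolugal", "mi", "palinsar"
Leaf count: 6

6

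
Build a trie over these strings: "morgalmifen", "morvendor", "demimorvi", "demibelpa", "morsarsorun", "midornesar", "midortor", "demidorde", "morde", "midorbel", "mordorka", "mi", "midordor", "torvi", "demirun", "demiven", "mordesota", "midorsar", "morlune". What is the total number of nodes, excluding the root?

90

Trace insertions, counting only characters that open a new branch:
  "morgalmifen" → 11 new (m, o, r, g, a, l, m, i, f, e, n)
  "morvendor" → prefix "mor" already present; 6 new (v, e, n, d, o, r)
  "demimorvi" → 9 new (d, e, m, i, m, o, r, v, i)
  "demibelpa" → prefix "demi" already present; 5 new (b, e, l, p, a)
  "morsarsorun" → prefix "mor" already present; 8 new (s, a, r, s, o, r, u, n)
  "midornesar" → prefix "m" already present; 9 new (i, d, o, r, n, e, s, a, r)
  "midortor" → prefix "midor" already present; 3 new (t, o, r)
  "demidorde" → prefix "demi" already present; 5 new (d, o, r, d, e)
  "morde" → prefix "mor" already present; 2 new (d, e)
  "midorbel" → prefix "midor" already present; 3 new (b, e, l)
  "mordorka" → prefix "mord" already present; 4 new (o, r, k, a)
  "mi" → prefix "mi" already present; 0 new (none)
  "midordor" → prefix "midor" already present; 3 new (d, o, r)
  "torvi" → 5 new (t, o, r, v, i)
  "demirun" → prefix "demi" already present; 3 new (r, u, n)
  "demiven" → prefix "demi" already present; 3 new (v, e, n)
  "mordesota" → prefix "morde" already present; 4 new (s, o, t, a)
  "midorsar" → prefix "midor" already present; 3 new (s, a, r)
  "morlune" → prefix "mor" already present; 4 new (l, u, n, e)
Total nodes = 11 + 6 + 9 + 5 + 8 + 9 + 3 + 5 + 2 + 3 + 4 + 0 + 3 + 5 + 3 + 3 + 4 + 3 + 4 = 90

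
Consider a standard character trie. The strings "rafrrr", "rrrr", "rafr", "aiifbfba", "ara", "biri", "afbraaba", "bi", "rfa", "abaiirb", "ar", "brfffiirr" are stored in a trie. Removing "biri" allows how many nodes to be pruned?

After clearing the end-marker at "biri", prune upward until reaching a node still needed by another word.
The suffix "ri" (2 nodes) is used only by "biri"; "bi" is itself a stored word, so pruning stops there.
Nodes removed: 2

2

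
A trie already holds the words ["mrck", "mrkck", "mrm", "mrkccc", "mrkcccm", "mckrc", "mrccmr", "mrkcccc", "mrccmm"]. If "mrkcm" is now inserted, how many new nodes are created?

"mrkc" is already a path in the trie; the remaining "m" must be added.
So 5 − 4 = 1 new nodes.

1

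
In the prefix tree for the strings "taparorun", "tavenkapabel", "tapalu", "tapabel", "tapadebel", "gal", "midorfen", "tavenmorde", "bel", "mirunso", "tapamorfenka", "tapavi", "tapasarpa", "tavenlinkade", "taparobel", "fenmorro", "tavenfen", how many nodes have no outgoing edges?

17

Leaves are exactly the stored words that no other stored word extends.
Those words: "bel", "fenmorro", "gal", "midorfen", "mirunso", "tapabel", "tapadebel", "tapalu", "tapamorfenka", "taparobel", "taparorun", "tapasarpa", "tapavi", "tavenfen", "tavenkapabel", "tavenlinkade", "tavenmorde"
Leaf count: 17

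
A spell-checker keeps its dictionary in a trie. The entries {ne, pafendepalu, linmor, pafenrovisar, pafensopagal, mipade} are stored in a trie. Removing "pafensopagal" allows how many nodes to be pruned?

7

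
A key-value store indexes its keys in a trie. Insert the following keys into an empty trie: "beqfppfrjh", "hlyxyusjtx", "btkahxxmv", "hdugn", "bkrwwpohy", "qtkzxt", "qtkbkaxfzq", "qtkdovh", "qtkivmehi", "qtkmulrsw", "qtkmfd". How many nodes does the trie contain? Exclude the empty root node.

71

Count nodes per top-level branch (shared prefixes stored once):
  'b'-branch (beqfppfrjh, bkrwwpohy, btkahxxmv): 26 nodes
  'h'-branch (hdugn, hlyxyusjtx): 14 nodes
  'q'-branch (qtkbkaxfzq, qtkdovh, qtkivmehi, qtkmfd, qtkmulrsw, qtkzxt): 31 nodes
Sum: 71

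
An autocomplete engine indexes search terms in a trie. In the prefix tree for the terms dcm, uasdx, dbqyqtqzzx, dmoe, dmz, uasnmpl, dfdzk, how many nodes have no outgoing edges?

7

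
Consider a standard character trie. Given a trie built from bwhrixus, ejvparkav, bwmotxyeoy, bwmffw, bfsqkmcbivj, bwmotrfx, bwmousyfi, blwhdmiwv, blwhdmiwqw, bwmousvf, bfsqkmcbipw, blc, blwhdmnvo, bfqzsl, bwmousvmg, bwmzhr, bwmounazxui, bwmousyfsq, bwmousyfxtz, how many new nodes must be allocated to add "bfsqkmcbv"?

1

"bfsqkmcb" is already a path in the trie; the remaining "v" must be added.
So 9 − 8 = 1 new nodes.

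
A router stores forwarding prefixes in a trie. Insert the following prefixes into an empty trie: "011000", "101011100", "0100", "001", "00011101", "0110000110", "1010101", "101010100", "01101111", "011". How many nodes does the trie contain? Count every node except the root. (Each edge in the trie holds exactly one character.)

Trie structure (* marks end of a word):
(root)
├─ 0
│  ├─ 0
│  │  ├─ 0
│  │  │  └─ 1
│  │  │     └─ 1
│  │  │        └─ 1
│  │  │           └─ 0
│  │  │              └─ 1 *
│  │  └─ 1 *
│  └─ 1
│     ├─ 0
│     │  └─ 0 *
│     └─ 1 *
│        └─ 0
│           ├─ 0
│           │  └─ 0 *
│           │     └─ 0
│           │        └─ 1
│           │           └─ 1
│           │              └─ 0 *
│           └─ 1
│              └─ 1
│                 └─ 1
│                    └─ 1 *
└─ 1
   └─ 0
      └─ 1
         └─ 0
            └─ 1
               ├─ 0
               │  └─ 1 *
               │     └─ 0
               │        └─ 0 *
               └─ 1
                  └─ 1
                     └─ 0
                        └─ 0 *
Counting every labelled node above: 37.

37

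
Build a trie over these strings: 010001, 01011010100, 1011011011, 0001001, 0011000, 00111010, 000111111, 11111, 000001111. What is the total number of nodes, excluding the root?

For each word, the new-node count is its length minus the longest prefix already in the trie:
  "010001" → 6 new (0, 1, 0, 0, 0, 1)
  "01011010100" → prefix "010" already present; 8 new (1, 1, 0, 1, 0, 1, 0, 0)
  "1011011011" → 10 new (1, 0, 1, 1, 0, 1, 1, 0, 1, 1)
  "0001001" → prefix "0" already present; 6 new (0, 0, 1, 0, 0, 1)
  "0011000" → prefix "00" already present; 5 new (1, 1, 0, 0, 0)
  "00111010" → prefix "0011" already present; 4 new (1, 0, 1, 0)
  "000111111" → prefix "0001" already present; 5 new (1, 1, 1, 1, 1)
  "11111" → prefix "1" already present; 4 new (1, 1, 1, 1)
  "000001111" → prefix "000" already present; 6 new (0, 0, 1, 1, 1, 1)
Total nodes = 6 + 8 + 10 + 6 + 5 + 4 + 5 + 4 + 6 = 54

54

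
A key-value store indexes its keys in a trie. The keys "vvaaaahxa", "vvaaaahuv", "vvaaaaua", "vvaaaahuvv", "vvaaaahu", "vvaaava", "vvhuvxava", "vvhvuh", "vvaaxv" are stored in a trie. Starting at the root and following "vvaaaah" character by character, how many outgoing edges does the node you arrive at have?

2

Walk "vvaaaah" from the root, arriving at one node.
Distinct next characters after "vvaaaah": u, x.
That node has 2 child edges.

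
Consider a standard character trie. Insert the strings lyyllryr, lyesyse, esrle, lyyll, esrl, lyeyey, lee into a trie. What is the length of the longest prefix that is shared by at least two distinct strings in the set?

5

Look for the deepest trie node that still has at least two words in its subtree.
e.g. "lyyll" and "lyyllryr" share the prefix "lyyll" of length 5; no pair shares a longer one.
Longest shared-prefix length: 5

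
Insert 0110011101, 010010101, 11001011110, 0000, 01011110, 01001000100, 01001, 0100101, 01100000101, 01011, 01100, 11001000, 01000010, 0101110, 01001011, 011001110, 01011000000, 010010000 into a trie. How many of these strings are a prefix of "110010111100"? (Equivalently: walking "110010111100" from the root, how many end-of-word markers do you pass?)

Traverse "110010111100" character by character; count nodes along the way that are marked as word ends.
Prefixes of the query that are stored words: "11001011110"
Count: 1

1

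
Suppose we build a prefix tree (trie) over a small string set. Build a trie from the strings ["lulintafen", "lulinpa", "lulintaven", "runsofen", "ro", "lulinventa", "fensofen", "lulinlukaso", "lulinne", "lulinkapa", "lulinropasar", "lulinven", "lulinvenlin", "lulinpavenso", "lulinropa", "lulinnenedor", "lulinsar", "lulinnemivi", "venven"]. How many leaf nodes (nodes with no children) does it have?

15

Leaves are exactly the stored words that no other stored word extends.
Those words: "fensofen", "lulinkapa", "lulinlukaso", "lulinnemivi", "lulinnenedor", "lulinpavenso", "lulinropasar", "lulinsar", "lulintafen", "lulintaven", "lulinvenlin", "lulinventa", "ro", "runsofen", "venven"
Leaf count: 15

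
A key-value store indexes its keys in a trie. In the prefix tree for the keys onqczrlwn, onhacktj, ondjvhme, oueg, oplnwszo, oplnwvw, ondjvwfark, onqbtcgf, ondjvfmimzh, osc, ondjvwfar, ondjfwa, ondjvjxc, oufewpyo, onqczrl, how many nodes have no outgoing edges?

13

Leaves are exactly the stored words that no other stored word extends.
Those words: "ondjfwa", "ondjvfmimzh", "ondjvhme", "ondjvjxc", "ondjvwfark", "onhacktj", "onqbtcgf", "onqczrlwn", "oplnwszo", "oplnwvw", "osc", "oueg", "oufewpyo"
Leaf count: 13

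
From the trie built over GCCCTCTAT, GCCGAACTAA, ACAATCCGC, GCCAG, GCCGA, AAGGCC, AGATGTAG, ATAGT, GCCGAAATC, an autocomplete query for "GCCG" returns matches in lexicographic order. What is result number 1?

Words with prefix "GCCG", in lexicographic order: "GCCGA", "GCCGAAATC", "GCCGAACTAA"
Position 1: GCCGA

GCCGA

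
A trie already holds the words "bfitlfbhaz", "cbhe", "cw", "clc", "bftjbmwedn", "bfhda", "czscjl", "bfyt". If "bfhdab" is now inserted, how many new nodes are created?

1

Walking "bfhdab" from the root, the first 5 characters ("bfhda") follow existing edges; "b" is the first miss.
Each of the 1 remaining characters creates one node.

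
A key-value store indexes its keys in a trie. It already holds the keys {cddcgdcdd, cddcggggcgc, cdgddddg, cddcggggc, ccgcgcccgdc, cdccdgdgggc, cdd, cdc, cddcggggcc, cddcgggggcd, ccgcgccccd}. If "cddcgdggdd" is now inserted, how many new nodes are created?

The longest prefix of "cddcgdggdd" already in the trie is "cddcgd" (length 6).
New nodes needed: |"cddcgdggdd"| − 6 = 10 − 6 = 4.

4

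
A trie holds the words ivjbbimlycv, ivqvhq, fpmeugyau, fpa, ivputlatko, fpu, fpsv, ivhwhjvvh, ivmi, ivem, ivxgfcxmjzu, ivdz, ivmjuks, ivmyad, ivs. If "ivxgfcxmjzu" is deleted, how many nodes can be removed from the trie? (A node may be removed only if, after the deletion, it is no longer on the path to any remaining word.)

Walk "ivxgfcxmjzu" from the leaf back toward the root, removing each node that no remaining word uses.
The suffix "xgfcxmjzu" (9 nodes) is used only by "ivxgfcxmjzu"; the node for "iv" still has the child "j", so pruning stops there.
Nodes removed: 9

9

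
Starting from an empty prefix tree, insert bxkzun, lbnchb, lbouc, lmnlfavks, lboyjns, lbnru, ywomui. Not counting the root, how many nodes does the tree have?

Insert word by word; a character creates a node only if that edge doesn't already exist:
  "bxkzun" → 6 new (b, x, k, z, u, n)
  "lbnchb" → 6 new (l, b, n, c, h, b)
  "lbouc" → prefix "lb" already present; 3 new (o, u, c)
  "lmnlfavks" → prefix "l" already present; 8 new (m, n, l, f, a, v, k, s)
  "lboyjns" → prefix "lbo" already present; 4 new (y, j, n, s)
  "lbnru" → prefix "lbn" already present; 2 new (r, u)
  "ywomui" → 6 new (y, w, o, m, u, i)
Total nodes = 6 + 6 + 3 + 8 + 4 + 2 + 6 = 35

35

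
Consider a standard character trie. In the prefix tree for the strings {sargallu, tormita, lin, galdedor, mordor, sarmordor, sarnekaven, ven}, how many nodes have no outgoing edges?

8

A leaf is a node with no children — equivalently, the end of a word that is not a proper prefix of any other stored word.
Those words: "galdedor", "lin", "mordor", "sargallu", "sarmordor", "sarnekaven", "tormita", "ven"
Leaf count: 8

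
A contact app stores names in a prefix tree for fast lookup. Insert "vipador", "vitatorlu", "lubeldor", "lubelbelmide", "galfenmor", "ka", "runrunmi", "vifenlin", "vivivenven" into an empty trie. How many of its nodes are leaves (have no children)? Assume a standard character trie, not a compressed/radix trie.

Leaves are exactly the stored words that no other stored word extends.
Those words: "galfenmor", "ka", "lubelbelmide", "lubeldor", "runrunmi", "vifenlin", "vipador", "vitatorlu", "vivivenven"
Leaf count: 9

9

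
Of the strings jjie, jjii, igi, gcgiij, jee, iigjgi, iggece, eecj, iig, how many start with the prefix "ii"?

Filter for entries beginning with "ii":
Matches: "iig", "iigjgi"
Count: 2

2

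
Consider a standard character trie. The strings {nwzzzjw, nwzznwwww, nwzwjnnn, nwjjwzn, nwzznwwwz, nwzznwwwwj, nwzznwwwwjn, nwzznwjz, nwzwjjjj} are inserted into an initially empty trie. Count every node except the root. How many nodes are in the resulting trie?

30

Trace insertions, counting only characters that open a new branch:
  "nwzzzjw" → 7 new (n, w, z, z, z, j, w)
  "nwzznwwww" → prefix "nwzz" already present; 5 new (n, w, w, w, w)
  "nwzwjnnn" → prefix "nwz" already present; 5 new (w, j, n, n, n)
  "nwjjwzn" → prefix "nw" already present; 5 new (j, j, w, z, n)
  "nwzznwwwz" → prefix "nwzznwww" already present; 1 new (z)
  "nwzznwwwwj" → prefix "nwzznwwww" already present; 1 new (j)
  "nwzznwwwwjn" → prefix "nwzznwwwwj" already present; 1 new (n)
  "nwzznwjz" → prefix "nwzznw" already present; 2 new (j, z)
  "nwzwjjjj" → prefix "nwzwj" already present; 3 new (j, j, j)
Total nodes = 7 + 5 + 5 + 5 + 1 + 1 + 1 + 2 + 3 = 30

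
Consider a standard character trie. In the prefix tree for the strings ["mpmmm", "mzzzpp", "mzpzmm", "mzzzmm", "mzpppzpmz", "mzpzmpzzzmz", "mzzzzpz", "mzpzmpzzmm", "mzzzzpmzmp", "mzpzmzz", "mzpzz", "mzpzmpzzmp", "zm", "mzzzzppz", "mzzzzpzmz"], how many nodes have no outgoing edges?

14

Leaves are exactly the stored words that no other stored word extends.
Those words: "mpmmm", "mzpppzpmz", "mzpzmm", "mzpzmpzzmm", "mzpzmpzzmp", "mzpzmpzzzmz", "mzpzmzz", "mzpzz", "mzzzmm", "mzzzpp", "mzzzzpmzmp", "mzzzzppz", "mzzzzpzmz", "zm"
Leaf count: 14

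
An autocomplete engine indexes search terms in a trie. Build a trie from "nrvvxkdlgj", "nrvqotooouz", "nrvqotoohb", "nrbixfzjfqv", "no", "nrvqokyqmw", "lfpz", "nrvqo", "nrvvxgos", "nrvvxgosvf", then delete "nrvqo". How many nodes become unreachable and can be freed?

A node on "nrvqo"'s path can go only if nothing else ends at it or branches off below it.
Every node on "nrvqo" is still needed (e.g. by "nrvqotooouz"), so nothing is freed.
Nodes removed: 0

0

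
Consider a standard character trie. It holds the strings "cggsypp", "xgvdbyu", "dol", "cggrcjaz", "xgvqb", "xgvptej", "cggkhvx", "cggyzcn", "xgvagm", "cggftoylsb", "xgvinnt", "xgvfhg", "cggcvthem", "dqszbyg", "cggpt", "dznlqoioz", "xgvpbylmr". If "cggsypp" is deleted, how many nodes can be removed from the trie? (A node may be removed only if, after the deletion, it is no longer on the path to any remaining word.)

4

Walk "cggsypp" from the leaf back toward the root, removing each node that no remaining word uses.
The suffix "sypp" (4 nodes) is used only by "cggsypp"; the node for "cgg" still has the child "r", so pruning stops there.
Nodes removed: 4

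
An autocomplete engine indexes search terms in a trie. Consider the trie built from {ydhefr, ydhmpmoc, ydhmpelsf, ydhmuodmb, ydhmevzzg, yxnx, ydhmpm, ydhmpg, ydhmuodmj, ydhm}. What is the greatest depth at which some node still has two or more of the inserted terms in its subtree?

8

Look for the deepest trie node that still has at least two words in its subtree.
"ydhmuodmb" and "ydhmuodmj" agree on "ydhmuodm" (8 characters) before diverging; nothing deeper is shared.
Longest shared-prefix length: 8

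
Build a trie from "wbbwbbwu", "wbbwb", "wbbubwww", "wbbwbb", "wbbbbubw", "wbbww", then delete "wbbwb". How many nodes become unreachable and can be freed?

Walk "wbbwb" from the leaf back toward the root, removing each node that no remaining word uses.
Every node on "wbbwb" is still needed (e.g. by "wbbwbbwu"), so nothing is freed.
Nodes removed: 0

0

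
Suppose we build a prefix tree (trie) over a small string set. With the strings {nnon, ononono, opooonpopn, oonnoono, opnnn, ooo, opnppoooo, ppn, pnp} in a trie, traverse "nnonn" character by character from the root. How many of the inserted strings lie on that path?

Check each prefix of "nnonn" against the stored set — each match is an end-marker on the path.
Prefixes of the query that are stored words: "nnon"
Count: 1

1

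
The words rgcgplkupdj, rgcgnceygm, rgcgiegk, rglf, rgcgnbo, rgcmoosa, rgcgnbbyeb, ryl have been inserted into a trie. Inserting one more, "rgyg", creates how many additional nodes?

The longest prefix of "rgyg" already in the trie is "rg" (length 2).
New nodes needed: |"rgyg"| − 2 = 4 − 2 = 2.

2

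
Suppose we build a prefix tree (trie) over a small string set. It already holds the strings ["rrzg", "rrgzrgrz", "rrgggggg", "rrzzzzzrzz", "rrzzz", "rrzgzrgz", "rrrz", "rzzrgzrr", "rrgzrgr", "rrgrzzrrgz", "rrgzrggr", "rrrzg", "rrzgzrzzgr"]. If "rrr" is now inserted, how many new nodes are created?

"rrr" is already a full path in the trie; only an end-marker is added.
No new nodes are needed: 0.

0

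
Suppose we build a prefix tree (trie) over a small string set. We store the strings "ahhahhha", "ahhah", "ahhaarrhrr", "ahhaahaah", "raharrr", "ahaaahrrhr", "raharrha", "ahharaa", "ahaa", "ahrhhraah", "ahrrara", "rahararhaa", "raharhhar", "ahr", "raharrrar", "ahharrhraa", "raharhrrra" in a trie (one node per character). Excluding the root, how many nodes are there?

69

Trace insertions, counting only characters that open a new branch:
  "ahhahhha" → 8 new (a, h, h, a, h, h, h, a)
  "ahhah" → prefix "ahhah" already present; 0 new (none)
  "ahhaarrhrr" → prefix "ahha" already present; 6 new (a, r, r, h, r, r)
  "ahhaahaah" → prefix "ahhaa" already present; 4 new (h, a, a, h)
  "raharrr" → 7 new (r, a, h, a, r, r, r)
  "ahaaahrrhr" → prefix "ah" already present; 8 new (a, a, a, h, r, r, h, r)
  "raharrha" → prefix "raharr" already present; 2 new (h, a)
  "ahharaa" → prefix "ahha" already present; 3 new (r, a, a)
  "ahaa" → prefix "ahaa" already present; 0 new (none)
  "ahrhhraah" → prefix "ah" already present; 7 new (r, h, h, r, a, a, h)
  "ahrrara" → prefix "ahr" already present; 4 new (r, a, r, a)
  "rahararhaa" → prefix "rahar" already present; 5 new (a, r, h, a, a)
  "raharhhar" → prefix "rahar" already present; 4 new (h, h, a, r)
  "ahr" → prefix "ahr" already present; 0 new (none)
  "raharrrar" → prefix "raharrr" already present; 2 new (a, r)
  "ahharrhraa" → prefix "ahhar" already present; 5 new (r, h, r, a, a)
  "raharhrrra" → prefix "raharh" already present; 4 new (r, r, r, a)
Total nodes = 8 + 0 + 6 + 4 + 7 + 8 + 2 + 3 + 0 + 7 + 4 + 5 + 4 + 0 + 2 + 5 + 4 = 69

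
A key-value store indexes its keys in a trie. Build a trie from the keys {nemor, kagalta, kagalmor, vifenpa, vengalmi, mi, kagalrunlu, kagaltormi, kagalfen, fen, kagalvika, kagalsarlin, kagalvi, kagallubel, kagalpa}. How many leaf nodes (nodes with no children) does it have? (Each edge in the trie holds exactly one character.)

14

Leaves are exactly the stored words that no other stored word extends.
Those words: "fen", "kagalfen", "kagallubel", "kagalmor", "kagalpa", "kagalrunlu", "kagalsarlin", "kagalta", "kagaltormi", "kagalvika", "mi", "nemor", "vengalmi", "vifenpa"
Leaf count: 14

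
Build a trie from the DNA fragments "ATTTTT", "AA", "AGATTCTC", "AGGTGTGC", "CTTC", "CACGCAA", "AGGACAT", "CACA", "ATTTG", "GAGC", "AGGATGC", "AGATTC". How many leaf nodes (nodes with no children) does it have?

A leaf is a node with no children — equivalently, the end of a word that is not a proper prefix of any other stored word.
Those words: "AA", "AGATTCTC", "AGGACAT", "AGGATGC", "AGGTGTGC", "ATTTG", "ATTTTT", "CACA", "CACGCAA", "CTTC", "GAGC"
Leaf count: 11

11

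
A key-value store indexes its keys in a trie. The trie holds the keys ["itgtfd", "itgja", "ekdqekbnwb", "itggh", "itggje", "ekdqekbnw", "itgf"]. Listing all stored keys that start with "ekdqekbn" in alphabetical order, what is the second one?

ekdqekbnwb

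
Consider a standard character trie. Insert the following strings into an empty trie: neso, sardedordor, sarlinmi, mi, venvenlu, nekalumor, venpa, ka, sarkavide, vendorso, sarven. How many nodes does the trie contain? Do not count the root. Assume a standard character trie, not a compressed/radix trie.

Count nodes per top-level branch (shared prefixes stored once):
  'k'-branch (ka): 2 nodes
  'm'-branch (mi): 2 nodes
  'n'-branch (nekalumor, neso): 11 nodes
  's'-branch (sardedordor, sarkavide, sarlinmi, sarven): 25 nodes
  'v'-branch (vendorso, venpa, venvenlu): 15 nodes
Sum: 55

55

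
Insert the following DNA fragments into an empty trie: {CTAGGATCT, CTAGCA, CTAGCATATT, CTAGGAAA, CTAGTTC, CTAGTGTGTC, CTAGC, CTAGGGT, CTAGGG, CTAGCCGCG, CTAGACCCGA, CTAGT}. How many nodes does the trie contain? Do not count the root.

For each word, the new-node count is its length minus the longest prefix already in the trie:
  "CTAGGATCT" → 9 new (C, T, A, G, G, A, T, C, T)
  "CTAGCA" → prefix "CTAG" already present; 2 new (C, A)
  "CTAGCATATT" → prefix "CTAGCA" already present; 4 new (T, A, T, T)
  "CTAGGAAA" → prefix "CTAGGA" already present; 2 new (A, A)
  "CTAGTTC" → prefix "CTAG" already present; 3 new (T, T, C)
  "CTAGTGTGTC" → prefix "CTAGT" already present; 5 new (G, T, G, T, C)
  "CTAGC" → prefix "CTAGC" already present; 0 new (none)
  "CTAGGGT" → prefix "CTAGG" already present; 2 new (G, T)
  "CTAGGG" → prefix "CTAGGG" already present; 0 new (none)
  "CTAGCCGCG" → prefix "CTAGC" already present; 4 new (C, G, C, G)
  "CTAGACCCGA" → prefix "CTAG" already present; 6 new (A, C, C, C, G, A)
  "CTAGT" → prefix "CTAGT" already present; 0 new (none)
Total nodes = 9 + 2 + 4 + 2 + 3 + 5 + 0 + 2 + 0 + 4 + 6 + 0 = 37

37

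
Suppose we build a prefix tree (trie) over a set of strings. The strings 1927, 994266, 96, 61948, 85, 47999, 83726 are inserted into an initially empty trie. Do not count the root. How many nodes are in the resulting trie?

27

Insert word by word; a character creates a node only if that edge doesn't already exist:
  "1927" → 4 new (1, 9, 2, 7)
  "994266" → 6 new (9, 9, 4, 2, 6, 6)
  "96" → prefix "9" already present; 1 new (6)
  "61948" → 5 new (6, 1, 9, 4, 8)
  "85" → 2 new (8, 5)
  "47999" → 5 new (4, 7, 9, 9, 9)
  "83726" → prefix "8" already present; 4 new (3, 7, 2, 6)
Total nodes = 4 + 6 + 1 + 5 + 2 + 5 + 4 = 27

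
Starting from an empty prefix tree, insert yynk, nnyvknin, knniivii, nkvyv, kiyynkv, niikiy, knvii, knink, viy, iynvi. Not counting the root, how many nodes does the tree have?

Count nodes per top-level branch (shared prefixes stored once):
  'i'-branch (iynvi): 5 nodes
  'k'-branch (kiyynkv, knink, knniivii, knvii): 20 nodes
  'n'-branch (niikiy, nkvyv, nnyvknin): 17 nodes
  'v'-branch (viy): 3 nodes
  'y'-branch (yynk): 4 nodes
Sum: 49

49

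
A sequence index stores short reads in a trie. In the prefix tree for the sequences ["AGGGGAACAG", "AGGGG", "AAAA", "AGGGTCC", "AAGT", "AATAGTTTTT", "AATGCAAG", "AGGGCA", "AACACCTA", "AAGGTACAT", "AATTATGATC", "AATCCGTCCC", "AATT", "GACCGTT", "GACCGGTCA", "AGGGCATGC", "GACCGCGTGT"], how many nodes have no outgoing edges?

14

A leaf is a node with no children — equivalently, the end of a word that is not a proper prefix of any other stored word.
Those words: "AAAA", "AACACCTA", "AAGGTACAT", "AAGT", "AATAGTTTTT", "AATCCGTCCC", "AATGCAAG", "AATTATGATC", "AGGGCATGC", "AGGGGAACAG", "AGGGTCC", "GACCGCGTGT", "GACCGGTCA", "GACCGTT"
Leaf count: 14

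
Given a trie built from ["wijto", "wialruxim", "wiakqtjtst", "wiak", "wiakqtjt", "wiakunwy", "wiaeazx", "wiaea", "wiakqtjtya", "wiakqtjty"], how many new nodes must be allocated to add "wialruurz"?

3

"wialru" is already a path in the trie; the remaining "urz" must be added.
So 9 − 6 = 3 new nodes.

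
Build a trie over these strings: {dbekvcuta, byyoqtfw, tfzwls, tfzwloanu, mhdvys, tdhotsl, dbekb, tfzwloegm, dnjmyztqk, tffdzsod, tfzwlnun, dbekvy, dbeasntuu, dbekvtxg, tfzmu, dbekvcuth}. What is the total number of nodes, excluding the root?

Insert word by word; a character creates a node only if that edge doesn't already exist:
  "dbekvcuta" → 9 new (d, b, e, k, v, c, u, t, a)
  "byyoqtfw" → 8 new (b, y, y, o, q, t, f, w)
  "tfzwls" → 6 new (t, f, z, w, l, s)
  "tfzwloanu" → prefix "tfzwl" already present; 4 new (o, a, n, u)
  "mhdvys" → 6 new (m, h, d, v, y, s)
  "tdhotsl" → prefix "t" already present; 6 new (d, h, o, t, s, l)
  "dbekb" → prefix "dbek" already present; 1 new (b)
  "tfzwloegm" → prefix "tfzwlo" already present; 3 new (e, g, m)
  "dnjmyztqk" → prefix "d" already present; 8 new (n, j, m, y, z, t, q, k)
  "tffdzsod" → prefix "tf" already present; 6 new (f, d, z, s, o, d)
  "tfzwlnun" → prefix "tfzwl" already present; 3 new (n, u, n)
  "dbekvy" → prefix "dbekv" already present; 1 new (y)
  "dbeasntuu" → prefix "dbe" already present; 6 new (a, s, n, t, u, u)
  "dbekvtxg" → prefix "dbekv" already present; 3 new (t, x, g)
  "tfzmu" → prefix "tfz" already present; 2 new (m, u)
  "dbekvcuth" → prefix "dbekvcut" already present; 1 new (h)
Total nodes = 9 + 8 + 6 + 4 + 6 + 6 + 1 + 3 + 8 + 6 + 3 + 1 + 6 + 3 + 2 + 1 = 73

73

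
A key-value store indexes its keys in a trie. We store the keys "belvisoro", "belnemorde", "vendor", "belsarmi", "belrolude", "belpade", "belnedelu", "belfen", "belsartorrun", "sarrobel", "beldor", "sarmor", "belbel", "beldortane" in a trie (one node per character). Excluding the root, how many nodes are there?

For each word, the new-node count is its length minus the longest prefix already in the trie:
  "belvisoro" → 9 new (b, e, l, v, i, s, o, r, o)
  "belnemorde" → prefix "bel" already present; 7 new (n, e, m, o, r, d, e)
  "vendor" → 6 new (v, e, n, d, o, r)
  "belsarmi" → prefix "bel" already present; 5 new (s, a, r, m, i)
  "belrolude" → prefix "bel" already present; 6 new (r, o, l, u, d, e)
  "belpade" → prefix "bel" already present; 4 new (p, a, d, e)
  "belnedelu" → prefix "belne" already present; 4 new (d, e, l, u)
  "belfen" → prefix "bel" already present; 3 new (f, e, n)
  "belsartorrun" → prefix "belsar" already present; 6 new (t, o, r, r, u, n)
  "sarrobel" → 8 new (s, a, r, r, o, b, e, l)
  "beldor" → prefix "bel" already present; 3 new (d, o, r)
  "sarmor" → prefix "sar" already present; 3 new (m, o, r)
  "belbel" → prefix "bel" already present; 3 new (b, e, l)
  "beldortane" → prefix "beldor" already present; 4 new (t, a, n, e)
Total nodes = 9 + 7 + 6 + 5 + 6 + 4 + 4 + 3 + 6 + 8 + 3 + 3 + 3 + 4 = 71

71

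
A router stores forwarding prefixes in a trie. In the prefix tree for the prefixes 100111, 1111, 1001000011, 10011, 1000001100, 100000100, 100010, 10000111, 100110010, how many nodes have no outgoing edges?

8

A leaf is a node with no children — equivalently, the end of a word that is not a proper prefix of any other stored word.
Those words: "100000100", "1000001100", "10000111", "100010", "1001000011", "100110010", "100111", "1111"
Leaf count: 8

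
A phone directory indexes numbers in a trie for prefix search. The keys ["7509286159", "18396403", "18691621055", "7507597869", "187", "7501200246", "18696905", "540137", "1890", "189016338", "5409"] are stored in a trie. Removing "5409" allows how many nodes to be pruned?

1

After clearing the end-marker at "5409", prune upward until reaching a node still needed by another word.
The suffix "9" (1 node) is used only by "5409"; the node for "540" still has the child "1", so pruning stops there.
Nodes removed: 1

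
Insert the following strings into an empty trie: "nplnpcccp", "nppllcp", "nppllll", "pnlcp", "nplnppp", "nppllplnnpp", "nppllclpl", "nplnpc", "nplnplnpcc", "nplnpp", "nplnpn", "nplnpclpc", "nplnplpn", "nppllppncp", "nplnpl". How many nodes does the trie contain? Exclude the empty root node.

Count nodes per top-level branch (shared prefixes stored once):
  'n'-branch (nplnpc, nplnpcccp, nplnpclpc, nplnpl, nplnplnpcc, nplnplpn, nplnpn, nplnpp, nplnppp, nppllclpl, nppllcp, nppllll, nppllplnnpp, nppllppncp): 42 nodes
  'p'-branch (pnlcp): 5 nodes
Sum: 47

47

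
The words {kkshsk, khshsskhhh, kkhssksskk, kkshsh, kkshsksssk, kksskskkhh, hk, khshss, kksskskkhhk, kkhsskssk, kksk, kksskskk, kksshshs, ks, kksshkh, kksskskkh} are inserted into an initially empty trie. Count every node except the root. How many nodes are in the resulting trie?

46

Insert word by word; a character creates a node only if that edge doesn't already exist:
  "kkshsk" → 6 new (k, k, s, h, s, k)
  "khshsskhhh" → prefix "k" already present; 9 new (h, s, h, s, s, k, h, h, h)
  "kkhssksskk" → prefix "kk" already present; 8 new (h, s, s, k, s, s, k, k)
  "kkshsh" → prefix "kkshs" already present; 1 new (h)
  "kkshsksssk" → prefix "kkshsk" already present; 4 new (s, s, s, k)
  "kksskskkhh" → prefix "kks" already present; 7 new (s, k, s, k, k, h, h)
  "hk" → 2 new (h, k)
  "khshss" → prefix "khshss" already present; 0 new (none)
  "kksskskkhhk" → prefix "kksskskkhh" already present; 1 new (k)
  "kkhsskssk" → prefix "kkhsskssk" already present; 0 new (none)
  "kksk" → prefix "kks" already present; 1 new (k)
  "kksskskk" → prefix "kksskskk" already present; 0 new (none)
  "kksshshs" → prefix "kkss" already present; 4 new (h, s, h, s)
  "ks" → prefix "k" already present; 1 new (s)
  "kksshkh" → prefix "kkssh" already present; 2 new (k, h)
  "kksskskkh" → prefix "kksskskkh" already present; 0 new (none)
Total nodes = 6 + 9 + 8 + 1 + 4 + 7 + 2 + 0 + 1 + 0 + 1 + 0 + 4 + 1 + 2 + 0 = 46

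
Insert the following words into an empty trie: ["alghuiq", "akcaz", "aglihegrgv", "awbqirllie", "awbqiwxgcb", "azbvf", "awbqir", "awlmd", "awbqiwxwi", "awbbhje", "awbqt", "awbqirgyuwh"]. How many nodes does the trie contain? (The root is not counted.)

Trace insertions, counting only characters that open a new branch:
  "alghuiq" → 7 new (a, l, g, h, u, i, q)
  "akcaz" → prefix "a" already present; 4 new (k, c, a, z)
  "aglihegrgv" → prefix "a" already present; 9 new (g, l, i, h, e, g, r, g, v)
  "awbqirllie" → prefix "a" already present; 9 new (w, b, q, i, r, l, l, i, e)
  "awbqiwxgcb" → prefix "awbqi" already present; 5 new (w, x, g, c, b)
  "azbvf" → prefix "a" already present; 4 new (z, b, v, f)
  "awbqir" → prefix "awbqir" already present; 0 new (none)
  "awlmd" → prefix "aw" already present; 3 new (l, m, d)
  "awbqiwxwi" → prefix "awbqiwx" already present; 2 new (w, i)
  "awbbhje" → prefix "awb" already present; 4 new (b, h, j, e)
  "awbqt" → prefix "awbq" already present; 1 new (t)
  "awbqirgyuwh" → prefix "awbqir" already present; 5 new (g, y, u, w, h)
Total nodes = 7 + 4 + 9 + 9 + 5 + 4 + 0 + 3 + 2 + 4 + 1 + 5 = 53

53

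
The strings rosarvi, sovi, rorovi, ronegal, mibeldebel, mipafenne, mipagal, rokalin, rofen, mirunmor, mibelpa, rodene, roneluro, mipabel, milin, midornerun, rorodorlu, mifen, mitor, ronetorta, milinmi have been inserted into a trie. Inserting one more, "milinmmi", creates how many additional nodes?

2

Walking "milinmmi" from the root, the first 6 characters ("milinm") follow existing edges; "m" is the first miss.
So 8 − 6 = 2 new nodes.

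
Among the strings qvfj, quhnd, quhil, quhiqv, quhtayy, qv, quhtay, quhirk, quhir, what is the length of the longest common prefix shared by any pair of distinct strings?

6

Equivalently: take the maximum, over all pairs, of their longest common prefix length.
"quhtay" and "quhtayy" agree on "quhtay" (6 characters) before diverging; nothing deeper is shared.
Longest shared-prefix length: 6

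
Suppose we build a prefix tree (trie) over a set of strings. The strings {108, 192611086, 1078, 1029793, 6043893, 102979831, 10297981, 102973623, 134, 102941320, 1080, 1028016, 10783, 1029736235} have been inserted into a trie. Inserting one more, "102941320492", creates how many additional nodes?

Walking "102941320492" from the root, the first 9 characters ("102941320") follow existing edges; "4" is the first miss.
So 12 − 9 = 3 new nodes.

3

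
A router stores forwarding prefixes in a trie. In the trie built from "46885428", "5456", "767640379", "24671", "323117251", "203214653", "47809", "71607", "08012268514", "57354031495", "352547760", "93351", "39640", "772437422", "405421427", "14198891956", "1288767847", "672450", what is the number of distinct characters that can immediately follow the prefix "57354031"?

1

Walk "57354031" from the root, arriving at one node.
Characters that immediately follow "57354031" among the stored strings: {4}.
That node has 1 child edge.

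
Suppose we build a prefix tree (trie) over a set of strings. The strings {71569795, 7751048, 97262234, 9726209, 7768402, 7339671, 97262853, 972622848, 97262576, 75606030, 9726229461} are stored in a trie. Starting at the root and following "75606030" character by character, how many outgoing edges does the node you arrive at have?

0

Follow the path "75606030" to its node, then look at its outgoing edges.
No stored string extends past "75606030".
That node has 0 child edges.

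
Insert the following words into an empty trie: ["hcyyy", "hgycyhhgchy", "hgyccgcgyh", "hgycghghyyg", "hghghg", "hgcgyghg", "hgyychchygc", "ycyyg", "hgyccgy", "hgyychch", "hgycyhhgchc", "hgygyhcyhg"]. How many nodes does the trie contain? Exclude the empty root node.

Trace insertions, counting only characters that open a new branch:
  "hcyyy" → 5 new (h, c, y, y, y)
  "hgycyhhgchy" → prefix "h" already present; 10 new (g, y, c, y, h, h, g, c, h, y)
  "hgyccgcgyh" → prefix "hgyc" already present; 6 new (c, g, c, g, y, h)
  "hgycghghyyg" → prefix "hgyc" already present; 7 new (g, h, g, h, y, y, g)
  "hghghg" → prefix "hg" already present; 4 new (h, g, h, g)
  "hgcgyghg" → prefix "hg" already present; 6 new (c, g, y, g, h, g)
  "hgyychchygc" → prefix "hgy" already present; 8 new (y, c, h, c, h, y, g, c)
  "ycyyg" → 5 new (y, c, y, y, g)
  "hgyccgy" → prefix "hgyccg" already present; 1 new (y)
  "hgyychch" → prefix "hgyychch" already present; 0 new (none)
  "hgycyhhgchc" → prefix "hgycyhhgch" already present; 1 new (c)
  "hgygyhcyhg" → prefix "hgy" already present; 7 new (g, y, h, c, y, h, g)
Total nodes = 5 + 10 + 6 + 7 + 4 + 6 + 8 + 5 + 1 + 0 + 1 + 7 = 60

60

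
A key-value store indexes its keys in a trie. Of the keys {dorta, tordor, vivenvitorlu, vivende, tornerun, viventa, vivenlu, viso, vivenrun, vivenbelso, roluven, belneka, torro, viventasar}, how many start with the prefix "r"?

Walk to "r"; the words in its subtree are exactly those with that prefix.
Matches: "roluven"
Count: 1

1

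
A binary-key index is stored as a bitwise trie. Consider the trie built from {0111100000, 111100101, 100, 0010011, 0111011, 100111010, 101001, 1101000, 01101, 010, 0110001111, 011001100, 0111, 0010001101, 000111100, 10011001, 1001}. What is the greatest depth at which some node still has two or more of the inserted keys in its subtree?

Look for the deepest trie node that still has at least two words in its subtree.
e.g. "0010001101" and "0010011" share the prefix "00100" of length 5; no pair shares a longer one.
Longest shared-prefix length: 5

5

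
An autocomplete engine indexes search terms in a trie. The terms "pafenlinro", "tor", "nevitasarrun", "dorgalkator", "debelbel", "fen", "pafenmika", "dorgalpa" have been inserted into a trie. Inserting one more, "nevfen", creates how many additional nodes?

3

"nev" is already a path in the trie; the remaining "fen" must be added.
New nodes needed: |"nevfen"| − 3 = 6 − 3 = 3.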